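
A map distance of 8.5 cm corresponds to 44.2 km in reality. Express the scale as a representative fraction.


ground = 44.2 km = 4420000 cm; RF denominator = ground / map = 4420000 / 8.5 = 520000; RF = 1:520000

1:520000


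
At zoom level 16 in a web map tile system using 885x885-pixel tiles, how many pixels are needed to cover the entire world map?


tiles per axis = 2^16 = 65536
total tiles = 65536^2 = 4294967296
pixels per axis = 65536 * 885 = 57999360
total pixels = 57999360^2 = 3363925760409600

3363925760409600 pixels


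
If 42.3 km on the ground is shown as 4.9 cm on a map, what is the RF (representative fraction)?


ground = 42.3 km = 4230000 cm; RF denominator = ground / map = 4230000 / 4.9 ≈ 863265; RF = 1:863265

1:863265


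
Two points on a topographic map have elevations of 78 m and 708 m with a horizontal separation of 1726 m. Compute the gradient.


gradient = (708 - 78) / 1726 = 630 / 1726 = 0.365

0.365


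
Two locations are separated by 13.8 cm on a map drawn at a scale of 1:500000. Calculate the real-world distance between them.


ground = 13.8 cm * 500000 / 100 = 69000.0 m = 69.0 km

69.0 km


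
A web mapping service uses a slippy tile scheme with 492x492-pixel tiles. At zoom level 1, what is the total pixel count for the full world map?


tiles per axis = 2^1 = 2
total tiles = 2^2 = 4
pixels per axis = 2 * 492 = 984
total pixels = 984^2 = 968256

968256 pixels


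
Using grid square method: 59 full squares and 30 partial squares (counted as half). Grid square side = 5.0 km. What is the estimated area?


effective squares = 59 + 30 * 0.5 = 74.0
area = 74.0 * 25.0 = 1850.0 km^2

1850.0 km^2


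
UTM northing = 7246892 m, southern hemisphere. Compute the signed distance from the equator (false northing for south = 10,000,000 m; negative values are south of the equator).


For southern: actual = 7246892 - 10000000 = -2753108 m

-2753108 m


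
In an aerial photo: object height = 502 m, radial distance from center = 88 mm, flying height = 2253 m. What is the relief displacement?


d = h * r / H = 502 * 88 / 2253 = 19.61 mm

19.61 mm


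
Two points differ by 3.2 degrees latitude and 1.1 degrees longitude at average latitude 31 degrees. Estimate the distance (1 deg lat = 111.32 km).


dlat_km = 3.2 * 111.32 = 356.224
dlon_km = 1.1 * 111.32 * cos(31) ≈ 104.962
dist = sqrt(356.224^2 + 104.962^2) ≈ 371.4 km

371.4 km


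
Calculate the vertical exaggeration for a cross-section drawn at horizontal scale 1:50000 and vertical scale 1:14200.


VE = horizontal_scale / vertical_scale = 50000 / 14200 ≈ 3.5

3.5x


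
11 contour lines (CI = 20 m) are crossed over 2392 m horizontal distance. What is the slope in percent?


elevation change = 11 * 20 = 220 m
slope = 220 / 2392 * 100 = 9.2%

9.2%


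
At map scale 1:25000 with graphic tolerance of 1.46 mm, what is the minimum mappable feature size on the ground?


ground = 1.46 mm * 25000 / 1000 = 36.5 m

36.5 m


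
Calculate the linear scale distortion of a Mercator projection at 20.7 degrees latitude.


SF = 1 / cos(20.7) = 1 / 0.935444 = 1.069

1.069


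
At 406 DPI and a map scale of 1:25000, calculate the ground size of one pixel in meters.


pixel_cm = 2.54 / 406 ≈ 0.006256 cm
ground = pixel_cm * 25000 / 100 = 2.54 * 25000 / (406 * 100) = 63500 / 40600 ≈ 1.56 m

1.56 m


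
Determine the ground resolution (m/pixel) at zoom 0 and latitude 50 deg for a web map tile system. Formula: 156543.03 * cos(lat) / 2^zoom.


res = 156543.03 * cos(50) / 2^0 = 156543.03 * 0.64278761 / 1 = 100623.92 m/pixel

100623.92 m/pixel


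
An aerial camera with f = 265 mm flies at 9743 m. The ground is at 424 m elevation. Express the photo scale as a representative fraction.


scale = f / (H - h) = 265 mm / 9319 m = 265 / 9319000 = 1:35166

1:35166


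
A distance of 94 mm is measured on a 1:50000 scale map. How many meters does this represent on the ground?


ground = 94 mm * 50000 / 1000 = 4700.0 m

4700.0 m


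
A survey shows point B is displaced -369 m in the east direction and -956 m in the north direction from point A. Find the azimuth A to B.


az = atan2(-369, -956) = -158.9 deg
adjusted to 0-360: 201.1 degrees

201.1 degrees


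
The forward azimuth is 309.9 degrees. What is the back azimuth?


back azimuth = (309.9 + 180) mod 360 = 129.9 degrees

129.9 degrees


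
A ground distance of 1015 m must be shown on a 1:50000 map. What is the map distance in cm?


map_cm = 1015 * 100 / 50000 = 2.03 cm

2.03 cm


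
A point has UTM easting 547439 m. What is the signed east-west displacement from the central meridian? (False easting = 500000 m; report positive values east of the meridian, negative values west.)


displacement = 547439 - 500000 = 47439 m

47439 m


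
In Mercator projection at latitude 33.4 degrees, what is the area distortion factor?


area_distortion = 1/cos^2(33.4) = 1.435

1.435


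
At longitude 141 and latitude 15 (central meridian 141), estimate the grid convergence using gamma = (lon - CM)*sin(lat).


gamma = (141 - 141) * sin(15) = 0 * 0.258819 = 0.0 degrees

0.0 degrees


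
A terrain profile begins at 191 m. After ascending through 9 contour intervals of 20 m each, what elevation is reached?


elevation = 191 + 9 * 20 = 371 m

371 m


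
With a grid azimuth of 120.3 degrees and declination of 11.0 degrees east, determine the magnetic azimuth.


magnetic azimuth = grid azimuth - declination (east +ve)
mag_az = 120.3 - 11.0 = 109.3 degrees

109.3 degrees


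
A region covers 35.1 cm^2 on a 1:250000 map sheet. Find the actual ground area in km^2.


ground_area = 35.1 * (250000/100)^2 = 219375000.0 m^2 = 219.375 km^2

219.375 km^2


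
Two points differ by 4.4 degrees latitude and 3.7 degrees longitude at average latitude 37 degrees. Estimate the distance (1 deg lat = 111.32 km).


dlat_km = 4.4 * 111.32 = 489.808
dlon_km = 3.7 * 111.32 * cos(37) ≈ 328.945
dist = sqrt(489.808^2 + 328.945^2) ≈ 590.0 km

590.0 km


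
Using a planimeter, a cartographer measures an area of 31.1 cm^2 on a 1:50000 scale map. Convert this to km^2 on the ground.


ground_area = 31.1 * (50000/100)^2 = 7775000.0 m^2 = 7.775 km^2

7.775 km^2


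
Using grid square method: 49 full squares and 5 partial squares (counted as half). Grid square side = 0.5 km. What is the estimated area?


effective squares = 49 + 5 * 0.5 = 51.5
area = 51.5 * 0.25 = 12.875 km^2

12.875 km^2


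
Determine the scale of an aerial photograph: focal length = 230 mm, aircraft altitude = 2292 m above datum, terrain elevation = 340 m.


scale = f / (H - h) = 230 mm / 1952 m = 230 / 1952000 = 1:8487

1:8487


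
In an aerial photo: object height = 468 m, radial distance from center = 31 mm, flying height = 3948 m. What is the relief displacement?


d = h * r / H = 468 * 31 / 3948 = 3.67 mm

3.67 mm


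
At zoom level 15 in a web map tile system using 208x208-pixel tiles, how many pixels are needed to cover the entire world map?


tiles per axis = 2^15 = 32768
total tiles = 32768^2 = 1073741824
pixels per axis = 32768 * 208 = 6815744
total pixels = 6815744^2 = 46454366273536

46454366273536 pixels


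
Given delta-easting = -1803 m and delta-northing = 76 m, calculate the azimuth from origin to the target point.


az = atan2(-1803, 76) = -87.6 deg
adjusted to 0-360: 272.4 degrees

272.4 degrees


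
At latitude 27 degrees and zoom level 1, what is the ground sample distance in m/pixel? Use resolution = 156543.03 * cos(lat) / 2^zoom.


res = 156543.03 * cos(27) / 2^1 = 156543.03 * 0.89100652 / 2 = 69740.43 m/pixel

69740.43 m/pixel


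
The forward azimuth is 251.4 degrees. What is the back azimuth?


back azimuth = (251.4 + 180) mod 360 = 71.4 degrees

71.4 degrees


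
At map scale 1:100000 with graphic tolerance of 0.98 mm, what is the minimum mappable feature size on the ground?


ground = 0.98 mm * 100000 / 1000 = 98.0 m

98.0 m


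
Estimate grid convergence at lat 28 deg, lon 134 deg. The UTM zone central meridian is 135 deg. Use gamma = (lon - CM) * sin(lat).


gamma = (134 - 135) * sin(28) = -1 * 0.469472 = -0.469 degrees

-0.469 degrees


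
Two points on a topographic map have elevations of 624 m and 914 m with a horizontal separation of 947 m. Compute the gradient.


gradient = (914 - 624) / 947 = 290 / 947 = 0.3062

0.3062


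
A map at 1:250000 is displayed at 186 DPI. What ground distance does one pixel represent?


pixel_cm = 2.54 / 186 ≈ 0.013656 cm
ground = pixel_cm * 250000 / 100 = 2.54 * 250000 / (186 * 100) = 635000 / 18600 ≈ 34.14 m

34.14 m


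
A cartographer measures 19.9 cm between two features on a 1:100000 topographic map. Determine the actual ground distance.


ground = 19.9 cm * 100000 / 100 = 19900.0 m = 19.9 km

19.9 km


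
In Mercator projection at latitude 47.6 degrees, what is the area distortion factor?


area_distortion = 1/cos^2(47.6) = 2.199

2.199


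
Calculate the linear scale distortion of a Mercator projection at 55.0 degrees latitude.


SF = 1 / cos(55.0) = 1 / 0.573576 = 1.743

1.743


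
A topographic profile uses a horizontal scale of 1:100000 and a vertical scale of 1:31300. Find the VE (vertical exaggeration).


VE = horizontal_scale / vertical_scale = 100000 / 31300 ≈ 3.2

3.2x


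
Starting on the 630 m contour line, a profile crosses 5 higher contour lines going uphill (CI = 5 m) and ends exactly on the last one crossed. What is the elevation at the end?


elevation = 630 + 5 * 5 = 655 m

655 m


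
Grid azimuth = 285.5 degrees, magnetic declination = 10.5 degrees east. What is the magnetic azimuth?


magnetic azimuth = grid azimuth - declination (east +ve)
mag_az = 285.5 - 10.5 = 275.0 degrees

275.0 degrees


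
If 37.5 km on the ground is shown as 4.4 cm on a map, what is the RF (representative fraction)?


ground = 37.5 km = 3750000 cm; RF denominator = ground / map = 3750000 / 4.4 ≈ 852273; RF = 1:852273

1:852273


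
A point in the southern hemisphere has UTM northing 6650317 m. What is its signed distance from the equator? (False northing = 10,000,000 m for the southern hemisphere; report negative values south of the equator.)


For southern: actual = 6650317 - 10000000 = -3349683 m

-3349683 m


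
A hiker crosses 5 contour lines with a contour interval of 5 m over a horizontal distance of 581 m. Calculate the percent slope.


elevation change = 5 * 5 = 25 m
slope = 25 / 581 * 100 = 4.3%

4.3%


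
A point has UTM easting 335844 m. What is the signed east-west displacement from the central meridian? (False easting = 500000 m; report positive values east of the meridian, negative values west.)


displacement = 335844 - 500000 = -164156 m

-164156 m


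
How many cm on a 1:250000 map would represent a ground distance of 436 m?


map_cm = 436 * 100 / 250000 = 0.1744 cm ≈ 0.17 cm

0.17 cm


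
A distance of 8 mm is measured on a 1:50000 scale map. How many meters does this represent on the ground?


ground = 8 mm * 50000 / 1000 = 400.0 m

400.0 m


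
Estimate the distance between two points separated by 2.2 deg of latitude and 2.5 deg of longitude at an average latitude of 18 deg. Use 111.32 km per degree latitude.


dlat_km = 2.2 * 111.32 = 244.904
dlon_km = 2.5 * 111.32 * cos(18) ≈ 264.679
dist = sqrt(244.904^2 + 264.679^2) ≈ 360.6 km

360.6 km


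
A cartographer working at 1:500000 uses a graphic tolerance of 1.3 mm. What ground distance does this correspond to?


ground = 1.3 mm * 500000 / 1000 = 650.0 m

650.0 m


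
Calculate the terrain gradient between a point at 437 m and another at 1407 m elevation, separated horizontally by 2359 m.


gradient = (1407 - 437) / 2359 = 970 / 2359 = 0.4112

0.4112


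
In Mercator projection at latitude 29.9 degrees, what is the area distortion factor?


area_distortion = 1/cos^2(29.9) = 1.331

1.331


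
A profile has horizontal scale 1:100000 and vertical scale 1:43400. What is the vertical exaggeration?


VE = horizontal_scale / vertical_scale = 100000 / 43400 ≈ 2.3

2.3x


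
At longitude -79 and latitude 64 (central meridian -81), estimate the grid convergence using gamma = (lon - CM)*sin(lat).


gamma = (-79 - -81) * sin(64) = 2 * 0.898794 = 1.798 degrees

1.798 degrees


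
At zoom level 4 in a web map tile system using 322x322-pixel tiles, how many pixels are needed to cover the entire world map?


tiles per axis = 2^4 = 16
total tiles = 16^2 = 256
pixels per axis = 16 * 322 = 5152
total pixels = 5152^2 = 26543104

26543104 pixels


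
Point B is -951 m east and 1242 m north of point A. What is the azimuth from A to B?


az = atan2(-951, 1242) = -37.4 deg
adjusted to 0-360: 322.6 degrees

322.6 degrees


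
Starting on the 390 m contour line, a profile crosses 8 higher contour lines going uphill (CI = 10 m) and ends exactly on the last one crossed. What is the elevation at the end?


elevation = 390 + 8 * 10 = 470 m

470 m


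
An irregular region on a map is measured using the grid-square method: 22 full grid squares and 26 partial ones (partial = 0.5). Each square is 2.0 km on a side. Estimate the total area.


effective squares = 22 + 26 * 0.5 = 35.0
area = 35.0 * 4.0 = 140.0 km^2

140.0 km^2


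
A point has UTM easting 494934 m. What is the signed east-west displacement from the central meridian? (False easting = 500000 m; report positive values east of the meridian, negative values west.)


displacement = 494934 - 500000 = -5066 m

-5066 m


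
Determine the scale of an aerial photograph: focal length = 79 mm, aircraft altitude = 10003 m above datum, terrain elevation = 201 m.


scale = f / (H - h) = 79 mm / 9802 m = 79 / 9802000 = 1:124076

1:124076


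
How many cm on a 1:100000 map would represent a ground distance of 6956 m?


map_cm = 6956 * 100 / 100000 = 6.956 cm ≈ 6.96 cm

6.96 cm


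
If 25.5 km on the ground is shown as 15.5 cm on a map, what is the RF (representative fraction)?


ground = 25.5 km = 2550000 cm; RF denominator = ground / map = 2550000 / 15.5 ≈ 164516; RF = 1:164516

1:164516


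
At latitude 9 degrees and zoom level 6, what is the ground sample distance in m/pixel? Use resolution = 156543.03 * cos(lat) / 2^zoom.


res = 156543.03 * cos(9) / 2^6 = 156543.03 * 0.98768834 / 64 = 2415.87 m/pixel

2415.87 m/pixel


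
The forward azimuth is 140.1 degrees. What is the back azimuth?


back azimuth = (140.1 + 180) mod 360 = 320.1 degrees

320.1 degrees


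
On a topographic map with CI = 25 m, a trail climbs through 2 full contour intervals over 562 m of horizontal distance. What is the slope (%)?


elevation change = 2 * 25 = 50 m
slope = 50 / 562 * 100 = 8.9%

8.9%


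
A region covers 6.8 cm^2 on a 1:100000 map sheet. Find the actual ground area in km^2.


ground_area = 6.8 * (100000/100)^2 = 6800000.0 m^2 = 6.8 km^2

6.8 km^2


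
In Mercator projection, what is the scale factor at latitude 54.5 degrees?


SF = 1 / cos(54.5) = 1 / 0.580703 = 1.722

1.722


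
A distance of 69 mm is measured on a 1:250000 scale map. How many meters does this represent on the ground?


ground = 69 mm * 250000 / 1000 = 17250.0 m

17250.0 m


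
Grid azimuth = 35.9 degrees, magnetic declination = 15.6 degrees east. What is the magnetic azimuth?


magnetic azimuth = grid azimuth - declination (east +ve)
mag_az = 35.9 - 15.6 = 20.3 degrees

20.3 degrees


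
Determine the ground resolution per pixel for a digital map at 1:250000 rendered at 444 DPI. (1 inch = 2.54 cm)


pixel_cm = 2.54 / 444 ≈ 0.005721 cm
ground = pixel_cm * 250000 / 100 = 2.54 * 250000 / (444 * 100) = 635000 / 44400 ≈ 14.3 m

14.3 m


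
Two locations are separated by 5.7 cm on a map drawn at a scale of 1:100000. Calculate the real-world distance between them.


ground = 5.7 cm * 100000 / 100 = 5700.0 m = 5.7 km

5.7 km


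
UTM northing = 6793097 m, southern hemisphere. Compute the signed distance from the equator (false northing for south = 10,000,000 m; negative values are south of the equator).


For southern: actual = 6793097 - 10000000 = -3206903 m

-3206903 m


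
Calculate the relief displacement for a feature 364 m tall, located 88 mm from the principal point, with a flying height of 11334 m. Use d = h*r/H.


d = h * r / H = 364 * 88 / 11334 = 2.83 mm

2.83 mm


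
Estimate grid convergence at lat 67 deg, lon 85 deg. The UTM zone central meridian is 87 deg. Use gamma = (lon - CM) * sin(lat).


gamma = (85 - 87) * sin(67) = -2 * 0.920505 = -1.841 degrees

-1.841 degrees


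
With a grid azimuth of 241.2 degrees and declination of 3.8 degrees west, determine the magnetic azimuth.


magnetic azimuth = grid azimuth - declination (east +ve)
mag_az = 241.2 - -3.8 = 245.0 degrees

245.0 degrees


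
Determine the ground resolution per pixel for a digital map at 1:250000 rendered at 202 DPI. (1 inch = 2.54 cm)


pixel_cm = 2.54 / 202 ≈ 0.012574 cm
ground = pixel_cm * 250000 / 100 = 2.54 * 250000 / (202 * 100) = 635000 / 20200 ≈ 31.44 m

31.44 m


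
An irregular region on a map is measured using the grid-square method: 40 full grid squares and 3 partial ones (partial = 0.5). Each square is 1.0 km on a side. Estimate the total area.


effective squares = 40 + 3 * 0.5 = 41.5
area = 41.5 * 1.0 = 41.5 km^2

41.5 km^2


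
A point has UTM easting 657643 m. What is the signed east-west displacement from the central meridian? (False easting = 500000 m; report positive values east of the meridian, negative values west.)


displacement = 657643 - 500000 = 157643 m

157643 m


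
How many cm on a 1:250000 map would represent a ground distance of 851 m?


map_cm = 851 * 100 / 250000 = 0.3404 cm ≈ 0.34 cm

0.34 cm


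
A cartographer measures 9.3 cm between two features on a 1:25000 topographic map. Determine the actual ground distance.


ground = 9.3 cm * 25000 / 100 = 2325.0 m = 2.325 km

2.325 km


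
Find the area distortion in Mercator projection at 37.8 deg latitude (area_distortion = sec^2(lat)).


area_distortion = 1/cos^2(37.8) = 1.602

1.602


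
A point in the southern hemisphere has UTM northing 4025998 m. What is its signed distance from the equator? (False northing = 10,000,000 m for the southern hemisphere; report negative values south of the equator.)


For southern: actual = 4025998 - 10000000 = -5974002 m

-5974002 m


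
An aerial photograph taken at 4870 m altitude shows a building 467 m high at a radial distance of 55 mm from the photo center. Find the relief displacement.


d = h * r / H = 467 * 55 / 4870 = 5.27 mm

5.27 mm


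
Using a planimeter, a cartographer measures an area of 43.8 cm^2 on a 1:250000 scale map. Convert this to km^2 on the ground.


ground_area = 43.8 * (250000/100)^2 = 273750000.0 m^2 = 273.75 km^2

273.75 km^2


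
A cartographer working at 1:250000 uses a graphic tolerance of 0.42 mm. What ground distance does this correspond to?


ground = 0.42 mm * 250000 / 1000 = 105.0 m

105.0 m


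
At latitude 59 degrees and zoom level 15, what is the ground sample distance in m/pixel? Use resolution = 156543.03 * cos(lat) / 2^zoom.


res = 156543.03 * cos(59) / 2^15 = 156543.03 * 0.51503807 / 32768 = 2.46 m/pixel

2.46 m/pixel


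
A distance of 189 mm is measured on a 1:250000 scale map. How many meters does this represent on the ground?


ground = 189 mm * 250000 / 1000 = 47250.0 m

47250.0 m


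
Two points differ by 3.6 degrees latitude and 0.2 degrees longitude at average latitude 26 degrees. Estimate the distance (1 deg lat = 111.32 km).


dlat_km = 3.6 * 111.32 = 400.752
dlon_km = 0.2 * 111.32 * cos(26) ≈ 20.011
dist = sqrt(400.752^2 + 20.011^2) ≈ 401.3 km

401.3 km


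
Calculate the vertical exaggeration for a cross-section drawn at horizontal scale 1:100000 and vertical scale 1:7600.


VE = horizontal_scale / vertical_scale = 100000 / 7600 ≈ 13.2

13.2x


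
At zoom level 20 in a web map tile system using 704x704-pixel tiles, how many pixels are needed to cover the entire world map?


tiles per axis = 2^20 = 1048576
total tiles = 1048576^2 = 1099511627776
pixels per axis = 1048576 * 704 = 738197504
total pixels = 738197504^2 = 544935554911830016

544935554911830016 pixels


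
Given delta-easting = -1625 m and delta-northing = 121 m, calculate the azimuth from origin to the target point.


az = atan2(-1625, 121) = -85.7 deg
adjusted to 0-360: 274.3 degrees

274.3 degrees


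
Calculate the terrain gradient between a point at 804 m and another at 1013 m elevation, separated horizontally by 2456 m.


gradient = (1013 - 804) / 2456 = 209 / 2456 = 0.0851

0.0851


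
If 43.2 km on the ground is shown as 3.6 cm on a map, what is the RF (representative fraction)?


ground = 43.2 km = 4320000 cm; RF denominator = ground / map = 4320000 / 3.6 = 1200000; RF = 1:1200000

1:1200000


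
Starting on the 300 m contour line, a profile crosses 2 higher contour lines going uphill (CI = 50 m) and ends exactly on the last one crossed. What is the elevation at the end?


elevation = 300 + 2 * 50 = 400 m

400 m


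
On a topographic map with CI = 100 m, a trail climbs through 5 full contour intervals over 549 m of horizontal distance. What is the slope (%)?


elevation change = 5 * 100 = 500 m
slope = 500 / 549 * 100 = 91.1%

91.1%


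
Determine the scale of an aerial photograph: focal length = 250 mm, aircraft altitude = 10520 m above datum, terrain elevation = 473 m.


scale = f / (H - h) = 250 mm / 10047 m = 250 / 10047000 = 1:40188

1:40188


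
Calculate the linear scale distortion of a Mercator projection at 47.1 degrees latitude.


SF = 1 / cos(47.1) = 1 / 0.680721 = 1.469

1.469


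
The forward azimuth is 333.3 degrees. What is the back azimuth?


back azimuth = (333.3 + 180) mod 360 = 153.3 degrees

153.3 degrees


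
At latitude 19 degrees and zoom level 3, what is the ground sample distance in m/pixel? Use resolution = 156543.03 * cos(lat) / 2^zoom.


res = 156543.03 * cos(19) / 2^3 = 156543.03 * 0.94551858 / 8 = 18501.79 m/pixel

18501.79 m/pixel


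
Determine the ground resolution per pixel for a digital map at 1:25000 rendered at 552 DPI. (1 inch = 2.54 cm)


pixel_cm = 2.54 / 552 ≈ 0.004601 cm
ground = pixel_cm * 25000 / 100 = 2.54 * 25000 / (552 * 100) = 63500 / 55200 ≈ 1.15 m

1.15 m


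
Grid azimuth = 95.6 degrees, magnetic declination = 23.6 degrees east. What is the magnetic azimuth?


magnetic azimuth = grid azimuth - declination (east +ve)
mag_az = 95.6 - 23.6 = 72.0 degrees

72.0 degrees


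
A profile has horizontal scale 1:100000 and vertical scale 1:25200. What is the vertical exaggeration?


VE = horizontal_scale / vertical_scale = 100000 / 25200 ≈ 4.0

4.0x


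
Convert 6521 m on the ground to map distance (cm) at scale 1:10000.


map_cm = 6521 * 100 / 10000 = 65.21 cm

65.21 cm


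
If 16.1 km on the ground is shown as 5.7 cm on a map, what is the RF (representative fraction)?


ground = 16.1 km = 1610000 cm; RF denominator = ground / map = 1610000 / 5.7 ≈ 282456; RF = 1:282456

1:282456


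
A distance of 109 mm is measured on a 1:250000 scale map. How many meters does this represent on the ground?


ground = 109 mm * 250000 / 1000 = 27250.0 m

27250.0 m


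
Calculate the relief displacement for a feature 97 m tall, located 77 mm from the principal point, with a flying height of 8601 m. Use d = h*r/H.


d = h * r / H = 97 * 77 / 8601 = 0.87 mm

0.87 mm


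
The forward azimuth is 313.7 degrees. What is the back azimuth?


back azimuth = (313.7 + 180) mod 360 = 133.7 degrees

133.7 degrees


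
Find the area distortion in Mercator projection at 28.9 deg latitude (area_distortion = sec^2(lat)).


area_distortion = 1/cos^2(28.9) = 1.305

1.305


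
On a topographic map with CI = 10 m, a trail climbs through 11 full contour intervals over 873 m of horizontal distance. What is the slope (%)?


elevation change = 11 * 10 = 110 m
slope = 110 / 873 * 100 = 12.6%

12.6%


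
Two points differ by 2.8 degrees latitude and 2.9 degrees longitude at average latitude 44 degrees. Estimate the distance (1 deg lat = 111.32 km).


dlat_km = 2.8 * 111.32 = 311.696
dlon_km = 2.9 * 111.32 * cos(44) ≈ 232.223
dist = sqrt(311.696^2 + 232.223^2) ≈ 388.7 km

388.7 km


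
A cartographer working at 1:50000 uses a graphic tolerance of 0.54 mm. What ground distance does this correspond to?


ground = 0.54 mm * 50000 / 1000 = 27.0 m

27.0 m


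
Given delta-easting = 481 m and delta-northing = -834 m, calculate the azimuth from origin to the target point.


az = atan2(481, -834) = 150.0 deg
adjusted to 0-360: 150.0 degrees

150.0 degrees


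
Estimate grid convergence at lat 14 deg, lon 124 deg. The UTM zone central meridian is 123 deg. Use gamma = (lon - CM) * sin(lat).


gamma = (124 - 123) * sin(14) = 1 * 0.241922 = 0.242 degrees

0.242 degrees


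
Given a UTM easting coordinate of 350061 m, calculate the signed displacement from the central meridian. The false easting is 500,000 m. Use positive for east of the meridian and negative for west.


displacement = 350061 - 500000 = -149939 m

-149939 m


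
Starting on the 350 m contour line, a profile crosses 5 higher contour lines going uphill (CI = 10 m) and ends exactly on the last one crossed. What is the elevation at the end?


elevation = 350 + 5 * 10 = 400 m

400 m


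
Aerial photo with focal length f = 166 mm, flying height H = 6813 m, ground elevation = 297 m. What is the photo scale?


scale = f / (H - h) = 166 mm / 6516 m = 166 / 6516000 = 1:39253

1:39253


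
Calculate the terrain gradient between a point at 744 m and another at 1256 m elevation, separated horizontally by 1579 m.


gradient = (1256 - 744) / 1579 = 512 / 1579 = 0.3243

0.3243


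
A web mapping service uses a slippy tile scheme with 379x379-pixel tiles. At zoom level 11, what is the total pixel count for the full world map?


tiles per axis = 2^11 = 2048
total tiles = 2048^2 = 4194304
pixels per axis = 2048 * 379 = 776192
total pixels = 776192^2 = 602474020864

602474020864 pixels


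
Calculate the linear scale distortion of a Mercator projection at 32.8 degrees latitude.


SF = 1 / cos(32.8) = 1 / 0.840567 = 1.19

1.19


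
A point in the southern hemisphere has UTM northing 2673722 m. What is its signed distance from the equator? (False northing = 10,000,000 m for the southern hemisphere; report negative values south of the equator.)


For southern: actual = 2673722 - 10000000 = -7326278 m

-7326278 m


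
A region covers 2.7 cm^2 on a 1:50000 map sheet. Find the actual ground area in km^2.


ground_area = 2.7 * (50000/100)^2 = 675000.0 m^2 = 0.675 km^2

0.675 km^2


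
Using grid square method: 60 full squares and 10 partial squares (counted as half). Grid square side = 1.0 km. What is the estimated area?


effective squares = 60 + 10 * 0.5 = 65.0
area = 65.0 * 1.0 = 65.0 km^2

65.0 km^2


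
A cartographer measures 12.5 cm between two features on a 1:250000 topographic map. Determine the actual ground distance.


ground = 12.5 cm * 250000 / 100 = 31250.0 m = 31.25 km

31.25 km


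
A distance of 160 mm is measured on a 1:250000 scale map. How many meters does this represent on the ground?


ground = 160 mm * 250000 / 1000 = 40000.0 m

40000.0 m


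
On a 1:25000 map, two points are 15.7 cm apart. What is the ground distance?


ground = 15.7 cm * 25000 / 100 = 3925.0 m = 3.925 km

3.925 km


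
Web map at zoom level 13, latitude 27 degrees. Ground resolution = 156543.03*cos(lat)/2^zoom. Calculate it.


res = 156543.03 * cos(27) / 2^13 = 156543.03 * 0.89100652 / 8192 = 17.03 m/pixel

17.03 m/pixel


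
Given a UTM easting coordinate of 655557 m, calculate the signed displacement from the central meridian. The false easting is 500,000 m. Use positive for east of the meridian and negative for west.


displacement = 655557 - 500000 = 155557 m

155557 m


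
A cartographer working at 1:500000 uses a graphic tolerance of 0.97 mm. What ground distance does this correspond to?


ground = 0.97 mm * 500000 / 1000 = 485.0 m

485.0 m


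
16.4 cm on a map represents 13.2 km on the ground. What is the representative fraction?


ground = 13.2 km = 1320000 cm; RF denominator = ground / map = 1320000 / 16.4 ≈ 80488; RF = 1:80488

1:80488


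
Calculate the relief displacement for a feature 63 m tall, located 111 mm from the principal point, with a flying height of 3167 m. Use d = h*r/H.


d = h * r / H = 63 * 111 / 3167 = 2.21 mm

2.21 mm


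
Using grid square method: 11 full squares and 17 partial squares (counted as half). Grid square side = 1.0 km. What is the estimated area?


effective squares = 11 + 17 * 0.5 = 19.5
area = 19.5 * 1.0 = 19.5 km^2

19.5 km^2


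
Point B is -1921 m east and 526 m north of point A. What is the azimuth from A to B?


az = atan2(-1921, 526) = -74.7 deg
adjusted to 0-360: 285.3 degrees

285.3 degrees


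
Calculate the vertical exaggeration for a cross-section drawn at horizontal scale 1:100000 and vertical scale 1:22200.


VE = horizontal_scale / vertical_scale = 100000 / 22200 ≈ 4.5

4.5x


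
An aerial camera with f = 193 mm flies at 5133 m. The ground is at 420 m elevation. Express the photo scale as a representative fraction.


scale = f / (H - h) = 193 mm / 4713 m = 193 / 4713000 = 1:24420

1:24420


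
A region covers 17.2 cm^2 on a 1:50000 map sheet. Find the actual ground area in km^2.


ground_area = 17.2 * (50000/100)^2 = 4300000.0 m^2 = 4.3 km^2

4.3 km^2


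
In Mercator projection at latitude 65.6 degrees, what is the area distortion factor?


area_distortion = 1/cos^2(65.6) = 5.86

5.86


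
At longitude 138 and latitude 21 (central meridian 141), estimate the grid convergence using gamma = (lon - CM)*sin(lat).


gamma = (138 - 141) * sin(21) = -3 * 0.358368 = -1.075 degrees

-1.075 degrees


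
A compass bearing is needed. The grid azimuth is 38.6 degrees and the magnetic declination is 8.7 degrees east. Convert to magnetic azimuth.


magnetic azimuth = grid azimuth - declination (east +ve)
mag_az = 38.6 - 8.7 = 29.9 degrees

29.9 degrees


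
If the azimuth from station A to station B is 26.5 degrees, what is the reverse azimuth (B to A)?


back azimuth = (26.5 + 180) mod 360 = 206.5 degrees

206.5 degrees


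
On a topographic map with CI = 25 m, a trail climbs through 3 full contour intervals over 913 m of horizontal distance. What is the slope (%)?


elevation change = 3 * 25 = 75 m
slope = 75 / 913 * 100 = 8.2%

8.2%


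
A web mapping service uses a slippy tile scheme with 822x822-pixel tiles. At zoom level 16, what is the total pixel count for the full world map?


tiles per axis = 2^16 = 65536
total tiles = 65536^2 = 4294967296
pixels per axis = 65536 * 822 = 53870592
total pixels = 53870592^2 = 2902040682430464

2902040682430464 pixels


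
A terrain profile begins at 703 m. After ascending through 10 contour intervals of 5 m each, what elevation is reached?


elevation = 703 + 10 * 5 = 753 m

753 m


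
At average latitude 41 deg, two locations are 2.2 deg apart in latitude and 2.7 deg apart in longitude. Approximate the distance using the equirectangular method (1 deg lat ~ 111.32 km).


dlat_km = 2.2 * 111.32 = 244.904
dlon_km = 2.7 * 111.32 * cos(41) ≈ 226.839
dist = sqrt(244.904^2 + 226.839^2) ≈ 333.8 km

333.8 km


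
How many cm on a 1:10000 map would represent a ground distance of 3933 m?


map_cm = 3933 * 100 / 10000 = 39.33 cm

39.33 cm


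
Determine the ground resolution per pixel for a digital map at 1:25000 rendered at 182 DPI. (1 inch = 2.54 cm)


pixel_cm = 2.54 / 182 ≈ 0.013956 cm
ground = pixel_cm * 25000 / 100 = 2.54 * 25000 / (182 * 100) = 63500 / 18200 ≈ 3.49 m

3.49 m


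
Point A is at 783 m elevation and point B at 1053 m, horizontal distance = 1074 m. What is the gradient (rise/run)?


gradient = (1053 - 783) / 1074 = 270 / 1074 = 0.2514

0.2514


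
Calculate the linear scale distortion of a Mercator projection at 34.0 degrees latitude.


SF = 1 / cos(34.0) = 1 / 0.829038 = 1.206

1.206


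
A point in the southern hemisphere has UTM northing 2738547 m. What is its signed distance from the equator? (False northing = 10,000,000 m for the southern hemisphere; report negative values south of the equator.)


For southern: actual = 2738547 - 10000000 = -7261453 m

-7261453 m


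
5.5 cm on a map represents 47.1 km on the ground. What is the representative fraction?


ground = 47.1 km = 4710000 cm; RF denominator = ground / map = 4710000 / 5.5 ≈ 856364; RF = 1:856364

1:856364


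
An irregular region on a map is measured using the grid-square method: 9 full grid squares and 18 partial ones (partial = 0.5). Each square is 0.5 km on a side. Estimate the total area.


effective squares = 9 + 18 * 0.5 = 18.0
area = 18.0 * 0.25 = 4.5 km^2

4.5 km^2


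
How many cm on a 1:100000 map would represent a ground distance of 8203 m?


map_cm = 8203 * 100 / 100000 = 8.203 cm ≈ 8.2 cm

8.2 cm


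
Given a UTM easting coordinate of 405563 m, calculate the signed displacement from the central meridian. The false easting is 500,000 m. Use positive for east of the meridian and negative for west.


displacement = 405563 - 500000 = -94437 m

-94437 m


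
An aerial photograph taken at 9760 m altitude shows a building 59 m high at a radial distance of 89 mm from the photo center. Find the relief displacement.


d = h * r / H = 59 * 89 / 9760 = 0.54 mm

0.54 mm


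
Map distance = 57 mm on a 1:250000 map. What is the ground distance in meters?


ground = 57 mm * 250000 / 1000 = 14250.0 m

14250.0 m


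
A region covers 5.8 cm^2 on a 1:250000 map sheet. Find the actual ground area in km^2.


ground_area = 5.8 * (250000/100)^2 = 36250000.0 m^2 = 36.25 km^2

36.25 km^2


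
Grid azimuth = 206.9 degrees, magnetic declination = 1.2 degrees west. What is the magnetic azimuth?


magnetic azimuth = grid azimuth - declination (east +ve)
mag_az = 206.9 - -1.2 = 208.1 degrees

208.1 degrees


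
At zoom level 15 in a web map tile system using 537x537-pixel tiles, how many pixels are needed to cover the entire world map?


tiles per axis = 2^15 = 32768
total tiles = 32768^2 = 1073741824
pixels per axis = 32768 * 537 = 17596416
total pixels = 17596416^2 = 309633856045056

309633856045056 pixels


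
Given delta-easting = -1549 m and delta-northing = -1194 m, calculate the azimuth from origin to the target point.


az = atan2(-1549, -1194) = -127.6 deg
adjusted to 0-360: 232.4 degrees

232.4 degrees


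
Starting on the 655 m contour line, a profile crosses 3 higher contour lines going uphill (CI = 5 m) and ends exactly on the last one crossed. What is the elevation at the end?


elevation = 655 + 3 * 5 = 670 m

670 m


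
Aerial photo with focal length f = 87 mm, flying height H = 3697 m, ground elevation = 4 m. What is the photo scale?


scale = f / (H - h) = 87 mm / 3693 m = 87 / 3693000 = 1:42448

1:42448


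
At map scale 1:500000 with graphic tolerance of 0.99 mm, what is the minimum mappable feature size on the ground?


ground = 0.99 mm * 500000 / 1000 = 495.0 m

495.0 m


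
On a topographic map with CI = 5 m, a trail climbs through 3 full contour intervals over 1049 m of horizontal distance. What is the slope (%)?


elevation change = 3 * 5 = 15 m
slope = 15 / 1049 * 100 = 1.4%

1.4%


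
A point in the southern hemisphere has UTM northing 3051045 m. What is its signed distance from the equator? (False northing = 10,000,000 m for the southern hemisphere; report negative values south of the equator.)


For southern: actual = 3051045 - 10000000 = -6948955 m

-6948955 m


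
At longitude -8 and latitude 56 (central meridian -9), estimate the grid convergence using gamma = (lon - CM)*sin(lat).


gamma = (-8 - -9) * sin(56) = 1 * 0.829038 = 0.829 degrees

0.829 degrees


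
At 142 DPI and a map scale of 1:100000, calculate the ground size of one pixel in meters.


pixel_cm = 2.54 / 142 ≈ 0.017887 cm
ground = pixel_cm * 100000 / 100 = 2.54 * 100000 / (142 * 100) = 254000 / 14200 ≈ 17.89 m

17.89 m


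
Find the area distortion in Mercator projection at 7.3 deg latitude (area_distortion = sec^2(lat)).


area_distortion = 1/cos^2(7.3) = 1.016

1.016


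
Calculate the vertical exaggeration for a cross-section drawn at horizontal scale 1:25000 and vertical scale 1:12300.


VE = horizontal_scale / vertical_scale = 25000 / 12300 ≈ 2.0

2.0x


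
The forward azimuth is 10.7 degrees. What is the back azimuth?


back azimuth = (10.7 + 180) mod 360 = 190.7 degrees

190.7 degrees


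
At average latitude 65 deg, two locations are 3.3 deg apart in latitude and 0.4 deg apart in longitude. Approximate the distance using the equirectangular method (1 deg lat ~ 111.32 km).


dlat_km = 3.3 * 111.32 = 367.356
dlon_km = 0.4 * 111.32 * cos(65) ≈ 18.818
dist = sqrt(367.356^2 + 18.818^2) ≈ 367.8 km

367.8 km


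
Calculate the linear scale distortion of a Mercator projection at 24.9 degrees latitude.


SF = 1 / cos(24.9) = 1 / 0.907044 = 1.102

1.102


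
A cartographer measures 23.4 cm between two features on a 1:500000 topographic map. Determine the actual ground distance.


ground = 23.4 cm * 500000 / 100 = 117000.0 m = 117.0 km

117.0 km


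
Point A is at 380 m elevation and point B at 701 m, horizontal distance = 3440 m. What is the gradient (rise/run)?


gradient = (701 - 380) / 3440 = 321 / 3440 = 0.0933

0.0933


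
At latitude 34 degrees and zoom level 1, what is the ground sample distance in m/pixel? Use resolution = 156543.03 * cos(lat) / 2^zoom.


res = 156543.03 * cos(34) / 2^1 = 156543.03 * 0.82903757 / 2 = 64890.03 m/pixel

64890.03 m/pixel


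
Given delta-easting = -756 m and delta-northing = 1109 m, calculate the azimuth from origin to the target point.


az = atan2(-756, 1109) = -34.3 deg
adjusted to 0-360: 325.7 degrees

325.7 degrees


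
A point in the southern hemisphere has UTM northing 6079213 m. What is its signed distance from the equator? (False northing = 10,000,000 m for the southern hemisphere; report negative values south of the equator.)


For southern: actual = 6079213 - 10000000 = -3920787 m

-3920787 m


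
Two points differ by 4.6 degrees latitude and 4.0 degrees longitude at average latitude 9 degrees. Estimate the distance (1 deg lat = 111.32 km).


dlat_km = 4.6 * 111.32 = 512.072
dlon_km = 4.0 * 111.32 * cos(9) ≈ 439.798
dist = sqrt(512.072^2 + 439.798^2) ≈ 675.0 km

675.0 km


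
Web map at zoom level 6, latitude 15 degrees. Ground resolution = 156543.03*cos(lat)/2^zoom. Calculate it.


res = 156543.03 * cos(15) / 2^6 = 156543.03 * 0.96592583 / 64 = 2362.64 m/pixel

2362.64 m/pixel


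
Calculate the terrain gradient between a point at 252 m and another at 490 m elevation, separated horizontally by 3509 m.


gradient = (490 - 252) / 3509 = 238 / 3509 = 0.0678

0.0678


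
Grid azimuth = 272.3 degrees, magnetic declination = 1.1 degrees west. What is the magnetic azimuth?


magnetic azimuth = grid azimuth - declination (east +ve)
mag_az = 272.3 - -1.1 = 273.4 degrees

273.4 degrees


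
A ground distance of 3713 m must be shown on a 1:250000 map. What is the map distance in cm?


map_cm = 3713 * 100 / 250000 = 1.4852 cm ≈ 1.49 cm

1.49 cm
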